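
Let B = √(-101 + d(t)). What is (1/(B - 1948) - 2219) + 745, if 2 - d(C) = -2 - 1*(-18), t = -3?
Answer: -5593565154/3794819 - I*√115/3794819 ≈ -1474.0 - 2.8259e-6*I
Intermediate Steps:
d(C) = -14 (d(C) = 2 - (-2 - 1*(-18)) = 2 - (-2 + 18) = 2 - 1*16 = 2 - 16 = -14)
B = I*√115 (B = √(-101 - 14) = √(-115) = I*√115 ≈ 10.724*I)
(1/(B - 1948) - 2219) + 745 = (1/(I*√115 - 1948) - 2219) + 745 = (1/(-1948 + I*√115) - 2219) + 745 = (-2219 + 1/(-1948 + I*√115)) + 745 = -1474 + 1/(-1948 + I*√115)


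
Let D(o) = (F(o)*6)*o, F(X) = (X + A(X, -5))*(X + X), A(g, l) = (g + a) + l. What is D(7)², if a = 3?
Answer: 49787136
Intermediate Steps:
A(g, l) = 3 + g + l (A(g, l) = (g + 3) + l = (3 + g) + l = 3 + g + l)
F(X) = 2*X*(-2 + 2*X) (F(X) = (X + (3 + X - 5))*(X + X) = (X + (-2 + X))*(2*X) = (-2 + 2*X)*(2*X) = 2*X*(-2 + 2*X))
D(o) = 24*o²*(-1 + o) (D(o) = ((4*o*(-1 + o))*6)*o = (24*o*(-1 + o))*o = 24*o²*(-1 + o))
D(7)² = (24*7²*(-1 + 7))² = (24*49*6)² = 7056² = 49787136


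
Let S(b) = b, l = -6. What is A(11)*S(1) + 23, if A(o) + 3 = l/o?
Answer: 214/11 ≈ 19.455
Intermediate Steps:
A(o) = -3 - 6/o
A(11)*S(1) + 23 = (-3 - 6/11)*1 + 23 = -39/11*1 + 23 = -39/11 + 23 = 214/11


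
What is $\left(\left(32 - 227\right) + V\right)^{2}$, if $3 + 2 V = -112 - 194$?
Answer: $\frac{488601}{4} \approx 1.2215 \cdot 10^{5}$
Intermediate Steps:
$V = - \frac{309}{2}$ ($V = - \frac{3}{2} + \frac{-112 - 194}{2} = - \frac{3}{2} + \frac{1}{2} \left(-306\right) = - \frac{3}{2} - 153 = - \frac{309}{2} \approx -154.5$)
$\left(\left(32 - 227\right) + V\right)^{2} = \left(\left(32 - 227\right) - \frac{309}{2}\right)^{2} = \left(-195 - \frac{309}{2}\right)^{2} = \left(- \frac{699}{2}\right)^{2} = \frac{488601}{4}$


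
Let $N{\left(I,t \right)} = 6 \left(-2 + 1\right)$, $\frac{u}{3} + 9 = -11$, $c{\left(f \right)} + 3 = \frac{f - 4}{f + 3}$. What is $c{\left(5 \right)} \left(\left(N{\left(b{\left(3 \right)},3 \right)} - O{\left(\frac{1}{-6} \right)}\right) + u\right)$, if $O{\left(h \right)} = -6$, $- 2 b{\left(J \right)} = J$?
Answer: $\frac{345}{2} \approx 172.5$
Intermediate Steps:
$b{\left(J \right)} = - \frac{J}{2}$
$c{\left(f \right)} = -3 + \frac{-4 + f}{3 + f}$ ($c{\left(f \right)} = -3 + \frac{f - 4}{f + 3} = -3 + \frac{-4 + f}{3 + f}$)
$u = -60$ ($u = -27 + 3 \left(-11\right) = -27 - 33 = -60$)
$N{\left(I,t \right)} = -6$ ($N{\left(I,t \right)} = 6 \left(-1\right) = -6$)
$c{\left(5 \right)} \left(\left(N{\left(b{\left(3 \right)},3 \right)} - O{\left(\frac{1}{-6} \right)}\right) + u\right) = \frac{-13 - 10}{3 + 5} \left(\left(-6 - -6\right) - 60\right) = \frac{-13 - 10}{8} \left(\left(-6 + 6\right) - 60\right) = \frac{1}{8} \left(-23\right) \left(0 - 60\right) = \left(- \frac{23}{8}\right) \left(-60\right) = \frac{345}{2}$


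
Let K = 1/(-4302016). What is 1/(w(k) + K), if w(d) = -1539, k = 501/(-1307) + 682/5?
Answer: -4302016/6620802625 ≈ -0.00064977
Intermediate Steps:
k = 888869/6535 (k = 501*(-1/1307) + 682*(⅕) = -501/1307 + 682/5 = 888869/6535 ≈ 136.02)
K = -1/4302016 ≈ -2.3245e-7
1/(w(k) + K) = 1/(-1539 - 1/4302016) = 1/(-6620802625/4302016) = -4302016/6620802625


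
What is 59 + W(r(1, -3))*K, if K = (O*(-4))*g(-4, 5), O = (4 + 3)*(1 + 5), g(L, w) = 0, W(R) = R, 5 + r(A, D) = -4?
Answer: 59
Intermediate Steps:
r(A, D) = -9 (r(A, D) = -5 - 4 = -9)
O = 42 (O = 7*6 = 42)
K = 0 (K = (42*(-4))*0 = -168*0 = 0)
59 + W(r(1, -3))*K = 59 - 9*0 = 59 + 0 = 59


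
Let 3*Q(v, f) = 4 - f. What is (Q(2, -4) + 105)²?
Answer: 104329/9 ≈ 11592.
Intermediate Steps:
Q(v, f) = 4/3 - f/3 (Q(v, f) = (4 - f)/3 = 4/3 - f/3)
(Q(2, -4) + 105)² = ((4/3 - ⅓*(-4)) + 105)² = ((4/3 + 4/3) + 105)² = (8/3 + 105)² = (323/3)² = 104329/9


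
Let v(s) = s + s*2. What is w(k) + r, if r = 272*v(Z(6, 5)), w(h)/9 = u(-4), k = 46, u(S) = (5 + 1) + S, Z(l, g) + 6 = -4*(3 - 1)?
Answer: -11406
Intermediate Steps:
Z(l, g) = -14 (Z(l, g) = -6 - 4*(3 - 1) = -6 - 4*2 = -6 - 8 = -14)
u(S) = 6 + S
v(s) = 3*s (v(s) = s + 2*s = 3*s)
w(h) = 18 (w(h) = 9*(6 - 4) = 9*2 = 18)
r = -11424 (r = 272*(3*(-14)) = 272*(-42) = -11424)
w(k) + r = 18 - 11424 = -11406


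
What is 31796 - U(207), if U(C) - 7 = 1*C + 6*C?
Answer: 30340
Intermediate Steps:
U(C) = 7 + 7*C (U(C) = 7 + (1*C + 6*C) = 7 + (C + 6*C) = 7 + 7*C)
31796 - U(207) = 31796 - (7 + 7*207) = 31796 - (7 + 1449) = 31796 - 1*1456 = 31796 - 1456 = 30340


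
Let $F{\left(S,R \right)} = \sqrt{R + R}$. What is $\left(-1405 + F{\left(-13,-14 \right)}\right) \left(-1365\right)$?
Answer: $1917825 - 2730 i \sqrt{7} \approx 1.9178 \cdot 10^{6} - 7222.9 i$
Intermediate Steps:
$F{\left(S,R \right)} = \sqrt{2} \sqrt{R}$ ($F{\left(S,R \right)} = \sqrt{2 R} = \sqrt{2} \sqrt{R}$)
$\left(-1405 + F{\left(-13,-14 \right)}\right) \left(-1365\right) = \left(-1405 + \sqrt{2} \sqrt{-14}\right) \left(-1365\right) = \left(-1405 + \sqrt{2} i \sqrt{14}\right) \left(-1365\right) = \left(-1405 + 2 i \sqrt{7}\right) \left(-1365\right) = 1917825 - 2730 i \sqrt{7}$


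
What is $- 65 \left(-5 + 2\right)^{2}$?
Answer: $-585$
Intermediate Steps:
$- 65 \left(-5 + 2\right)^{2} = - 65 \left(-3\right)^{2} = \left(-65\right) 9 = -585$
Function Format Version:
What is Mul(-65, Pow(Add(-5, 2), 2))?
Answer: -585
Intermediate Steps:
Mul(-65, Pow(Add(-5, 2), 2)) = Mul(-65, Pow(-3, 2)) = Mul(-65, 9) = -585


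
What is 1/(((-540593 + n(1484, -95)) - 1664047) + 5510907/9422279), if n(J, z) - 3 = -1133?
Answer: -9422279/20783374838923 ≈ -4.5336e-7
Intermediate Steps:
n(J, z) = -1130 (n(J, z) = 3 - 1133 = -1130)
1/(((-540593 + n(1484, -95)) - 1664047) + 5510907/9422279) = 1/(((-540593 - 1130) - 1664047) + 5510907/9422279) = 1/((-541723 - 1664047) + 5510907*(1/9422279)) = 1/(-2205770 + 5510907/9422279) = 1/(-20783374838923/9422279) = -9422279/20783374838923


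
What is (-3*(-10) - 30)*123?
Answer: 0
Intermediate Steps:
(-3*(-10) - 30)*123 = (30 - 30)*123 = 0*123 = 0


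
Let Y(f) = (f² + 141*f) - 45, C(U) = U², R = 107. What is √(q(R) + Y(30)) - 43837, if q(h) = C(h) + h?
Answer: -43708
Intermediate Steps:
Y(f) = -45 + f² + 141*f
q(h) = h + h² (q(h) = h² + h = h + h²)
√(q(R) + Y(30)) - 43837 = √(107*(1 + 107) + (-45 + 30² + 141*30)) - 43837 = √(107*108 + (-45 + 900 + 4230)) - 43837 = √(11556 + 5085) - 43837 = √16641 - 43837 = 129 - 43837 = -43708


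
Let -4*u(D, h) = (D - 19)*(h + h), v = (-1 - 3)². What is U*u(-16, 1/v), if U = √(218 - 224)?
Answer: 35*I*√6/32 ≈ 2.6791*I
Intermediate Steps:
v = 16 (v = (-4)² = 16)
U = I*√6 (U = √(-6) = I*√6 ≈ 2.4495*I)
u(D, h) = -h*(-19 + D)/2 (u(D, h) = -(D - 19)*(h + h)/4 = -(-19 + D)*2*h/4 = -h*(-19 + D)/2)
U*u(-16, 1/v) = (I*√6)*((½)*(19 - 1*(-16))/16) = (I*√6)*((½)*(1/16)*(19 + 16)) = (I*√6)*((½)*(1/16)*35) = (I*√6)*(35/32) = 35*I*√6/32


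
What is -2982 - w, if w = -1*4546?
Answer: 1564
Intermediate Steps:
w = -4546
-2982 - w = -2982 - 1*(-4546) = -2982 + 4546 = 1564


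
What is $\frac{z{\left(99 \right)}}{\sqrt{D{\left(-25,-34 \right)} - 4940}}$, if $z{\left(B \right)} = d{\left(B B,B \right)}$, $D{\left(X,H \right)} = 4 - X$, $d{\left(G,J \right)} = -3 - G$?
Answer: $\frac{3268 i \sqrt{4911}}{1637} \approx 139.9 i$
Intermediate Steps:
$z{\left(B \right)} = -3 - B^{2}$ ($z{\left(B \right)} = -3 - B B = -3 - B^{2}$)
$\frac{z{\left(99 \right)}}{\sqrt{D{\left(-25,-34 \right)} - 4940}} = \frac{-3 - 99^{2}}{\sqrt{\left(4 - -25\right) - 4940}} = \frac{-3 - 9801}{\sqrt{\left(4 + 25\right) - 4940}} = \frac{-3 - 9801}{\sqrt{29 - 4940}} = - \frac{9804}{\sqrt{-4911}} = - \frac{9804}{i \sqrt{4911}} = - 9804 \left(- \frac{i \sqrt{4911}}{4911}\right) = \frac{3268 i \sqrt{4911}}{1637}$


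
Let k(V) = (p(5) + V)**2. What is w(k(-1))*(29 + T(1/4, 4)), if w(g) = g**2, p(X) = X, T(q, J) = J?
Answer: 8448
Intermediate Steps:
k(V) = (5 + V)**2
w(k(-1))*(29 + T(1/4, 4)) = ((5 - 1)**2)**2*(29 + 4) = (4**2)**2*33 = 16**2*33 = 256*33 = 8448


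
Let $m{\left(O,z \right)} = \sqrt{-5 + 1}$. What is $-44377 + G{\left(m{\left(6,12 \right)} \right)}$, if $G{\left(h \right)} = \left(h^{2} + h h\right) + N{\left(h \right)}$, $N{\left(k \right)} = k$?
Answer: $-44385 + 2 i \approx -44385.0 + 2.0 i$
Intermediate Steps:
$m{\left(O,z \right)} = 2 i$ ($m{\left(O,z \right)} = \sqrt{-4} = 2 i$)
$G{\left(h \right)} = h + 2 h^{2}$ ($G{\left(h \right)} = \left(h^{2} + h h\right) + h = \left(h^{2} + h^{2}\right) + h = 2 h^{2} + h = h + 2 h^{2}$)
$-44377 + G{\left(m{\left(6,12 \right)} \right)} = -44377 + 2 i \left(1 + 2 \cdot 2 i\right) = -44377 + 2 i \left(1 + 4 i\right)$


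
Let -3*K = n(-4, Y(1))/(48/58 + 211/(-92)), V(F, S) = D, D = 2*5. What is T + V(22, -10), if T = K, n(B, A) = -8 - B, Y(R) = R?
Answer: 106658/11733 ≈ 9.0904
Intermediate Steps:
D = 10
V(F, S) = 10
K = -10672/11733 (K = -(-8 - 1*(-4))/(3*(48/58 + 211/(-92))) = -(-8 + 4)/(3*(48*(1/58) + 211*(-1/92))) = -(-4)/(3*(24/29 - 211/92)) = -(-4)/(3*(-3911/2668)) = -(-4)*(-2668)/(3*3911) = -⅓*10672/3911 = -10672/11733 ≈ -0.90957)
T = -10672/11733 ≈ -0.90957
T + V(22, -10) = -10672/11733 + 10 = 106658/11733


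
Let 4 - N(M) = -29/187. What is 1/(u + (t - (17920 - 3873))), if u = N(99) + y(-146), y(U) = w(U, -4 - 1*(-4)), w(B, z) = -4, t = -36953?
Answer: -187/9536971 ≈ -1.9608e-5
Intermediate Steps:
y(U) = -4
N(M) = 777/187 (N(M) = 4 - (-29)/187 = 4 - 1*(-29/187) = 4 + 29/187 = 777/187)
u = 29/187 (u = 777/187 - 4 = 29/187 ≈ 0.15508)
1/(u + (t - (17920 - 3873))) = 1/(29/187 + (-36953 - (17920 - 3873))) = 1/(29/187 + (-36953 - 1*14047)) = 1/(29/187 + (-36953 - 14047)) = 1/(29/187 - 51000) = 1/(-9536971/187) = -187/9536971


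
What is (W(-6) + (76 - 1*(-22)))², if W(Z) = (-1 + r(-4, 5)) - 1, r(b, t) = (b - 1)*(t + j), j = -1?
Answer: 5776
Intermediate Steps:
r(b, t) = (-1 + b)*(-1 + t) (r(b, t) = (b - 1)*(t - 1) = (-1 + b)*(-1 + t))
W(Z) = -22 (W(Z) = (-1 + (1 - 1*(-4) - 1*5 - 4*5)) - 1 = (-1 + (1 + 4 - 5 - 20)) - 1 = (-1 - 20) - 1 = -21 - 1 = -22)
(W(-6) + (76 - 1*(-22)))² = (-22 + (76 - 1*(-22)))² = (-22 + (76 + 22))² = (-22 + 98)² = 76² = 5776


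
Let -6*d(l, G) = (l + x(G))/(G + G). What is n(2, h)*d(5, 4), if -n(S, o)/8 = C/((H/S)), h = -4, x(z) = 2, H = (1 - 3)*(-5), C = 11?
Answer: 77/30 ≈ 2.5667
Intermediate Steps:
H = 10 (H = -2*(-5) = 10)
d(l, G) = -(2 + l)/(12*G) (d(l, G) = -(l + 2)/(6*(G + G)) = -(2 + l)/(6*(2*G)) = -(2 + l)*1/(2*G)/6 = -(2 + l)/(12*G))
n(S, o) = -44*S/5 (n(S, o) = -88/(10/S) = -88*S/10 = -44*S/5)
n(2, h)*d(5, 4) = (-44/5*2)*((1/12)*(-2 - 1*5)/4) = -22*(-2 - 5)/(15*4) = -22*(-7)/(15*4) = -88/5*(-7/48) = 77/30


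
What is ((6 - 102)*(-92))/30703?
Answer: 8832/30703 ≈ 0.28766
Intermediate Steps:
((6 - 102)*(-92))/30703 = -96*(-92)*(1/30703) = 8832*(1/30703) = 8832/30703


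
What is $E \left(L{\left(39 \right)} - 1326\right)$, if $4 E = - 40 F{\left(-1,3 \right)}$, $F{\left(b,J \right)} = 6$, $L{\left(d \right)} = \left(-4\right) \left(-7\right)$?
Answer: $77880$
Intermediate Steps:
$L{\left(d \right)} = 28$
$E = -60$ ($E = \frac{\left(-40\right) 6}{4} = \frac{1}{4} \left(-240\right) = -60$)
$E \left(L{\left(39 \right)} - 1326\right) = - 60 \left(28 - 1326\right) = \left(-60\right) \left(-1298\right) = 77880$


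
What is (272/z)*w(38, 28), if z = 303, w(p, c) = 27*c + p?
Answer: 215968/303 ≈ 712.77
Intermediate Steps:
w(p, c) = p + 27*c
(272/z)*w(38, 28) = (272/303)*(38 + 27*28) = (272*(1/303))*(38 + 756) = (272/303)*794 = 215968/303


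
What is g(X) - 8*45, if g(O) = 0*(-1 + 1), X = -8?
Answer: -360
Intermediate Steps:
g(O) = 0 (g(O) = 0*0 = 0)
g(X) - 8*45 = 0 - 8*45 = 0 - 360 = -360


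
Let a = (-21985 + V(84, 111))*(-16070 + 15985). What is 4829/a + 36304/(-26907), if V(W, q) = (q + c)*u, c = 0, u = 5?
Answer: -65999617297/49012445850 ≈ -1.3466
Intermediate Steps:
V(W, q) = 5*q (V(W, q) = (q + 0)*5 = q*5 = 5*q)
a = 1821550 (a = (-21985 + 5*111)*(-16070 + 15985) = (-21985 + 555)*(-85) = -21430*(-85) = 1821550)
4829/a + 36304/(-26907) = 4829/1821550 + 36304/(-26907) = 4829*(1/1821550) + 36304*(-1/26907) = 4829/1821550 - 36304/26907 = -65999617297/49012445850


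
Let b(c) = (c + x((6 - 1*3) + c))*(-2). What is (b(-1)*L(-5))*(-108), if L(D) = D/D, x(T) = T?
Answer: 216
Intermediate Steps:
L(D) = 1
b(c) = -6 - 4*c (b(c) = (c + ((6 - 1*3) + c))*(-2) = (c + ((6 - 3) + c))*(-2) = (c + (3 + c))*(-2) = (3 + 2*c)*(-2) = -6 - 4*c)
(b(-1)*L(-5))*(-108) = ((-6 - 4*(-1))*1)*(-108) = ((-6 + 4)*1)*(-108) = -2*1*(-108) = -2*(-108) = 216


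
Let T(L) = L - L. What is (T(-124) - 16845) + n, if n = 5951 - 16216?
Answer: -27110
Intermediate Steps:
T(L) = 0
n = -10265
(T(-124) - 16845) + n = (0 - 16845) - 10265 = -16845 - 10265 = -27110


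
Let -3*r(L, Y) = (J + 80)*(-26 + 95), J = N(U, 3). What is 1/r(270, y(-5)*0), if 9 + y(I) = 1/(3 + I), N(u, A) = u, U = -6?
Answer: -1/1702 ≈ -0.00058754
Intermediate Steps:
J = -6
y(I) = -9 + 1/(3 + I)
r(L, Y) = -1702 (r(L, Y) = -(-6 + 80)*(-26 + 95)/3 = -74*69/3 = -⅓*5106 = -1702)
1/r(270, y(-5)*0) = 1/(-1702) = -1/1702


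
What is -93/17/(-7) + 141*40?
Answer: 671253/119 ≈ 5640.8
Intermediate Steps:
-93/17/(-7) + 141*40 = -93*1/17*(-⅐) + 5640 = -93/17*(-⅐) + 5640 = 93/119 + 5640 = 671253/119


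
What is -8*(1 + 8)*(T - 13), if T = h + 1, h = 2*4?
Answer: 288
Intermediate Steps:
h = 8
T = 9 (T = 8 + 1 = 9)
-8*(1 + 8)*(T - 13) = -8*(1 + 8)*(9 - 13) = -72*(-4) = -8*(-36) = 288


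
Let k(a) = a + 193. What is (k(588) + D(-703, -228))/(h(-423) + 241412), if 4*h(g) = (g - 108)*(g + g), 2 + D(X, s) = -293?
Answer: 972/707437 ≈ 0.0013740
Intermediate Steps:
D(X, s) = -295 (D(X, s) = -2 - 293 = -295)
h(g) = g*(-108 + g)/2 (h(g) = ((g - 108)*(g + g))/4 = ((-108 + g)*(2*g))/4 = (2*g*(-108 + g))/4 = g*(-108 + g)/2)
k(a) = 193 + a
(k(588) + D(-703, -228))/(h(-423) + 241412) = ((193 + 588) - 295)/((½)*(-423)*(-108 - 423) + 241412) = (781 - 295)/((½)*(-423)*(-531) + 241412) = 486/(224613/2 + 241412) = 486/(707437/2) = 486*(2/707437) = 972/707437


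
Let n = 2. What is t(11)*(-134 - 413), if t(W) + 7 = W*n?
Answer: -8205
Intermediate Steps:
t(W) = -7 + 2*W (t(W) = -7 + W*2 = -7 + 2*W)
t(11)*(-134 - 413) = (-7 + 2*11)*(-134 - 413) = (-7 + 22)*(-547) = 15*(-547) = -8205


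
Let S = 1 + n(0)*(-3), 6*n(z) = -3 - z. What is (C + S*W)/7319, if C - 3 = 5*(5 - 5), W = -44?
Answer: -107/7319 ≈ -0.014619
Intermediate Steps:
n(z) = -½ - z/6 (n(z) = (-3 - z)/6 = -½ - z/6)
C = 3 (C = 3 + 5*(5 - 5) = 3 + 5*0 = 3 + 0 = 3)
S = 5/2 (S = 1 + (-½ - ⅙*0)*(-3) = 1 + (-½ + 0)*(-3) = 1 - ½*(-3) = 1 + 3/2 = 5/2 ≈ 2.5000)
(C + S*W)/7319 = (3 + (5/2)*(-44))/7319 = (3 - 110)*(1/7319) = -107*1/7319 = -107/7319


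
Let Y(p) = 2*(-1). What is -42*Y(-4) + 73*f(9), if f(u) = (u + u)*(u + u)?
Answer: 23736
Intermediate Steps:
f(u) = 4*u² (f(u) = (2*u)*(2*u) = 4*u²)
Y(p) = -2
-42*Y(-4) + 73*f(9) = -42*(-2) + 73*(4*9²) = 84 + 73*(4*81) = 84 + 73*324 = 84 + 23652 = 23736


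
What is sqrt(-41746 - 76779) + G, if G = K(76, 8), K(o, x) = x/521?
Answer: 8/521 + 5*I*sqrt(4741) ≈ 0.015355 + 344.27*I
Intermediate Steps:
K(o, x) = x/521 (K(o, x) = x*(1/521) = x/521)
G = 8/521 (G = (1/521)*8 = 8/521 ≈ 0.015355)
sqrt(-41746 - 76779) + G = sqrt(-41746 - 76779) + 8/521 = sqrt(-118525) + 8/521 = 5*I*sqrt(4741) + 8/521 = 8/521 + 5*I*sqrt(4741)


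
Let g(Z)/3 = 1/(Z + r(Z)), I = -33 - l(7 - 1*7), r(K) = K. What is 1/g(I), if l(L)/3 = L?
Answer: -22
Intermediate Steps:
l(L) = 3*L
I = -33 (I = -33 - 3*(7 - 1*7) = -33 - 3*(7 - 7) = -33 - 3*0 = -33 - 1*0 = -33 + 0 = -33)
g(Z) = 3/(2*Z) (g(Z) = 3/(Z + Z) = 3/((2*Z)) = 3*(1/(2*Z)) = 3/(2*Z))
1/g(I) = 1/((3/2)/(-33)) = 1/((3/2)*(-1/33)) = 1/(-1/22) = -22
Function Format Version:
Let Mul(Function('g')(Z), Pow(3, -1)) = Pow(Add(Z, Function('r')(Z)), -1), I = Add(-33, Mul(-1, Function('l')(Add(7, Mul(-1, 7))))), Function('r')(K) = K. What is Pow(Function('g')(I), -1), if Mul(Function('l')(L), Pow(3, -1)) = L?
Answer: -22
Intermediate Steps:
Function('l')(L) = Mul(3, L)
I = -33 (I = Add(-33, Mul(-1, Mul(3, Add(7, Mul(-1, 7))))) = Add(-33, Mul(-1, Mul(3, Add(7, -7)))) = Add(-33, Mul(-1, Mul(3, 0))) = Add(-33, Mul(-1, 0)) = Add(-33, 0) = -33)
Function('g')(Z) = Mul(Rational(3, 2), Pow(Z, -1)) (Function('g')(Z) = Mul(3, Pow(Add(Z, Z), -1)) = Mul(3, Pow(Mul(2, Z), -1)) = Mul(3, Mul(Rational(1, 2), Pow(Z, -1))) = Mul(Rational(3, 2), Pow(Z, -1)))
Pow(Function('g')(I), -1) = Pow(Mul(Rational(3, 2), Pow(-33, -1)), -1) = Pow(Mul(Rational(3, 2), Rational(-1, 33)), -1) = Pow(Rational(-1, 22), -1) = -22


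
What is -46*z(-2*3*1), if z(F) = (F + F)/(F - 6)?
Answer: -46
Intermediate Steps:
z(F) = 2*F/(-6 + F) (z(F) = (2*F)/(-6 + F) = 2*F/(-6 + F))
-46*z(-2*3*1) = -92*-2*3*1/(-6 - 2*3*1) = -92*(-6*1)/(-6 - 6*1) = -92*(-6)/(-6 - 6) = -92*(-6)/(-12) = -92*(-6)*(-1)/12 = -46*1 = -46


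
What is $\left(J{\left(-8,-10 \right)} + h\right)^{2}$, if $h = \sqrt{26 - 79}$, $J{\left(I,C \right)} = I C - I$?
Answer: $7691 + 176 i \sqrt{53} \approx 7691.0 + 1281.3 i$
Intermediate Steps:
$J{\left(I,C \right)} = - I + C I$ ($J{\left(I,C \right)} = C I - I = - I + C I$)
$h = i \sqrt{53}$ ($h = \sqrt{-53} = i \sqrt{53} \approx 7.2801 i$)
$\left(J{\left(-8,-10 \right)} + h\right)^{2} = \left(- 8 \left(-1 - 10\right) + i \sqrt{53}\right)^{2} = \left(\left(-8\right) \left(-11\right) + i \sqrt{53}\right)^{2} = \left(88 + i \sqrt{53}\right)^{2}$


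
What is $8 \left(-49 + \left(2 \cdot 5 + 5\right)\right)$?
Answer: $-272$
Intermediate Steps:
$8 \left(-49 + \left(2 \cdot 5 + 5\right)\right) = 8 \left(-49 + \left(10 + 5\right)\right) = 8 \left(-49 + 15\right) = 8 \left(-34\right) = -272$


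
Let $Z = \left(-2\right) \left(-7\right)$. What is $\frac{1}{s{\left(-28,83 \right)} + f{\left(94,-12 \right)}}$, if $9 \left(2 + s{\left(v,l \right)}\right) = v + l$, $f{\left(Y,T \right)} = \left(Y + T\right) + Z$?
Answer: $\frac{9}{901} \approx 0.0099889$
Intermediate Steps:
$Z = 14$
$f{\left(Y,T \right)} = 14 + T + Y$ ($f{\left(Y,T \right)} = \left(Y + T\right) + 14 = \left(T + Y\right) + 14 = 14 + T + Y$)
$s{\left(v,l \right)} = -2 + \frac{l}{9} + \frac{v}{9}$ ($s{\left(v,l \right)} = -2 + \frac{v + l}{9} = -2 + \frac{l + v}{9} = -2 + \left(\frac{l}{9} + \frac{v}{9}\right) = -2 + \frac{l}{9} + \frac{v}{9}$)
$\frac{1}{s{\left(-28,83 \right)} + f{\left(94,-12 \right)}} = \frac{1}{\left(-2 + \frac{1}{9} \cdot 83 + \frac{1}{9} \left(-28\right)\right) + \left(14 - 12 + 94\right)} = \frac{1}{\left(-2 + \frac{83}{9} - \frac{28}{9}\right) + 96} = \frac{1}{\frac{37}{9} + 96} = \frac{1}{\frac{901}{9}} = \frac{9}{901}$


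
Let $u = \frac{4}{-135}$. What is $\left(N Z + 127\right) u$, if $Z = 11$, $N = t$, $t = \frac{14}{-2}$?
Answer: $- \frac{40}{27} \approx -1.4815$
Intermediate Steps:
$u = - \frac{4}{135}$ ($u = 4 \left(- \frac{1}{135}\right) = - \frac{4}{135} \approx -0.02963$)
$t = -7$ ($t = 14 \left(- \frac{1}{2}\right) = -7$)
$N = -7$
$\left(N Z + 127\right) u = \left(\left(-7\right) 11 + 127\right) \left(- \frac{4}{135}\right) = \left(-77 + 127\right) \left(- \frac{4}{135}\right) = 50 \left(- \frac{4}{135}\right) = - \frac{40}{27}$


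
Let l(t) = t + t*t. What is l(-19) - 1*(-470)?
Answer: 812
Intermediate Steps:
l(t) = t + t**2
l(-19) - 1*(-470) = -19*(1 - 19) - 1*(-470) = -19*(-18) + 470 = 342 + 470 = 812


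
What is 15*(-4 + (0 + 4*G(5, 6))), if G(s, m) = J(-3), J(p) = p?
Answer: -240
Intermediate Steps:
G(s, m) = -3
15*(-4 + (0 + 4*G(5, 6))) = 15*(-4 + (0 + 4*(-3))) = 15*(-4 + (0 - 12)) = 15*(-4 - 12) = 15*(-16) = -240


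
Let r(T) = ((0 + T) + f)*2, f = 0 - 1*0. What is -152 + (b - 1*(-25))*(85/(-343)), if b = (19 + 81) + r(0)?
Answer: -62761/343 ≈ -182.98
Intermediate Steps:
f = 0 (f = 0 + 0 = 0)
r(T) = 2*T (r(T) = ((0 + T) + 0)*2 = (T + 0)*2 = T*2 = 2*T)
b = 100 (b = (19 + 81) + 2*0 = 100 + 0 = 100)
-152 + (b - 1*(-25))*(85/(-343)) = -152 + (100 - 1*(-25))*(85/(-343)) = -152 + (100 + 25)*(85*(-1/343)) = -152 + 125*(-85/343) = -152 - 10625/343 = -62761/343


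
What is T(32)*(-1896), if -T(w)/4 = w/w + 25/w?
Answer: 13509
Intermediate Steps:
T(w) = -4 - 100/w (T(w) = -4*(w/w + 25/w) = -4*(1 + 25/w) = -4 - 100/w)
T(32)*(-1896) = (-4 - 100/32)*(-1896) = (-4 - 100*1/32)*(-1896) = (-4 - 25/8)*(-1896) = -57/8*(-1896) = 13509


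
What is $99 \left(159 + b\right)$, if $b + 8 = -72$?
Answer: $7821$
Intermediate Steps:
$b = -80$ ($b = -8 - 72 = -80$)
$99 \left(159 + b\right) = 99 \left(159 - 80\right) = 99 \cdot 79 = 7821$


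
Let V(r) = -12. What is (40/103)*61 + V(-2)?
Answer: 1204/103 ≈ 11.689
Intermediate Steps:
(40/103)*61 + V(-2) = (40/103)*61 - 12 = 2440/103 - 12 = 1204/103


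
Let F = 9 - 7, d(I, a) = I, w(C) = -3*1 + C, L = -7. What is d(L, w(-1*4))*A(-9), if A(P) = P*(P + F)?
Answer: -441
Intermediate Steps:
w(C) = -3 + C
F = 2
A(P) = P*(2 + P) (A(P) = P*(P + 2) = P*(2 + P))
d(L, w(-1*4))*A(-9) = -(-63)*(2 - 9) = -(-63)*(-7) = -7*63 = -441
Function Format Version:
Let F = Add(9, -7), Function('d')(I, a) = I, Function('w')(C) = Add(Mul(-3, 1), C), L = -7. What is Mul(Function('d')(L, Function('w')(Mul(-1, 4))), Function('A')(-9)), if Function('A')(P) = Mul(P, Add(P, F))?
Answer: -441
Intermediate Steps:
Function('w')(C) = Add(-3, C)
F = 2
Function('A')(P) = Mul(P, Add(2, P)) (Function('A')(P) = Mul(P, Add(P, 2)) = Mul(P, Add(2, P)))
Mul(Function('d')(L, Function('w')(Mul(-1, 4))), Function('A')(-9)) = Mul(-7, Mul(-9, Add(2, -9))) = Mul(-7, Mul(-9, -7)) = Mul(-7, 63) = -441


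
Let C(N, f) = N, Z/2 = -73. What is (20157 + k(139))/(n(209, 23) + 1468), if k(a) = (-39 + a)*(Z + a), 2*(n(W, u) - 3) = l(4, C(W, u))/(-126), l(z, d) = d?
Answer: 4903164/370483 ≈ 13.235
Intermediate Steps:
Z = -146 (Z = 2*(-73) = -146)
n(W, u) = 3 - W/252 (n(W, u) = 3 + (W/(-126))/2 = 3 + (W*(-1/126))/2 = 3 + (-W/126)/2 = 3 - W/252)
k(a) = (-146 + a)*(-39 + a) (k(a) = (-39 + a)*(-146 + a) = (-146 + a)*(-39 + a))
(20157 + k(139))/(n(209, 23) + 1468) = (20157 + (5694 + 139**2 - 185*139))/((3 - 1/252*209) + 1468) = (20157 + (5694 + 19321 - 25715))/((3 - 209/252) + 1468) = (20157 - 700)/(547/252 + 1468) = 19457/(370483/252) = 19457*(252/370483) = 4903164/370483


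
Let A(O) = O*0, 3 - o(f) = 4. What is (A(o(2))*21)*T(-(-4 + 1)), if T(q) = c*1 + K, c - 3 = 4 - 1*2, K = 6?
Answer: 0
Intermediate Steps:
c = 5 (c = 3 + (4 - 1*2) = 3 + (4 - 2) = 3 + 2 = 5)
T(q) = 11 (T(q) = 5*1 + 6 = 5 + 6 = 11)
o(f) = -1 (o(f) = 3 - 1*4 = 3 - 4 = -1)
A(O) = 0
(A(o(2))*21)*T(-(-4 + 1)) = (0*21)*11 = 0*11 = 0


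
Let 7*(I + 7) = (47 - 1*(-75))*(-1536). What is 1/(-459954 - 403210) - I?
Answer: 161792323317/6042148 ≈ 26777.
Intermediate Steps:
I = -187441/7 (I = -7 + ((47 - 1*(-75))*(-1536))/7 = -7 + ((47 + 75)*(-1536))/7 = -7 + (122*(-1536))/7 = -7 + (⅐)*(-187392) = -7 - 187392/7 = -187441/7 ≈ -26777.)
1/(-459954 - 403210) - I = 1/(-459954 - 403210) - 1*(-187441/7) = 1/(-863164) + 187441/7 = -1/863164 + 187441/7 = 161792323317/6042148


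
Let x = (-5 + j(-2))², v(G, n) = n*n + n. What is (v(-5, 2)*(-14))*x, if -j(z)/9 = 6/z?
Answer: -40656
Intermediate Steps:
v(G, n) = n + n² (v(G, n) = n² + n = n + n²)
j(z) = -54/z
x = 484 (x = (-5 - 54/(-2))² = (-5 - 54*(-½))² = (-5 + 27)² = 22² = 484)
(v(-5, 2)*(-14))*x = ((2*(1 + 2))*(-14))*484 = ((2*3)*(-14))*484 = (6*(-14))*484 = -84*484 = -40656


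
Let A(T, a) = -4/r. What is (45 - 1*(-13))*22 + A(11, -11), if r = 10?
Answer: 6378/5 ≈ 1275.6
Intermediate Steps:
A(T, a) = -⅖ (A(T, a) = -4/10 = -4*⅒ = -⅖)
(45 - 1*(-13))*22 + A(11, -11) = (45 - 1*(-13))*22 - ⅖ = (45 + 13)*22 - ⅖ = 58*22 - ⅖ = 1276 - ⅖ = 6378/5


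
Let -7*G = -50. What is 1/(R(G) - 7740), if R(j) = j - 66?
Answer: -7/54592 ≈ -0.00012822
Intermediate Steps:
G = 50/7 (G = -1/7*(-50) = 50/7 ≈ 7.1429)
R(j) = -66 + j
1/(R(G) - 7740) = 1/((-66 + 50/7) - 7740) = 1/(-412/7 - 7740) = 1/(-54592/7) = -7/54592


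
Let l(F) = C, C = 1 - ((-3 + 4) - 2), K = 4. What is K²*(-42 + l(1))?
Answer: -640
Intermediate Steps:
C = 2 (C = 1 - (1 - 2) = 1 - 1*(-1) = 1 + 1 = 2)
l(F) = 2
K²*(-42 + l(1)) = 4²*(-42 + 2) = 16*(-40) = -640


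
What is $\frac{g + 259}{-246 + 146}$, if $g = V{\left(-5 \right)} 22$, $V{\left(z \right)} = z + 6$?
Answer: $- \frac{281}{100} \approx -2.81$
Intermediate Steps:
$V{\left(z \right)} = 6 + z$
$g = 22$ ($g = \left(6 - 5\right) 22 = 1 \cdot 22 = 22$)
$\frac{g + 259}{-246 + 146} = \frac{22 + 259}{-246 + 146} = \frac{281}{-100} = 281 \left(- \frac{1}{100}\right) = - \frac{281}{100}$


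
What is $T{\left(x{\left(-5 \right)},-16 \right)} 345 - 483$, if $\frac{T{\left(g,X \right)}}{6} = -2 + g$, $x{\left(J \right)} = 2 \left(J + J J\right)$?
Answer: $78177$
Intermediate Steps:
$x{\left(J \right)} = 2 J + 2 J^{2}$ ($x{\left(J \right)} = 2 \left(J + J^{2}\right) = 2 J + 2 J^{2}$)
$T{\left(g,X \right)} = -12 + 6 g$ ($T{\left(g,X \right)} = 6 \left(-2 + g\right) = -12 + 6 g$)
$T{\left(x{\left(-5 \right)},-16 \right)} 345 - 483 = \left(-12 + 6 \cdot 2 \left(-5\right) \left(1 - 5\right)\right) 345 - 483 = \left(-12 + 6 \cdot 2 \left(-5\right) \left(-4\right)\right) 345 - 483 = \left(-12 + 6 \cdot 40\right) 345 - 483 = \left(-12 + 240\right) 345 - 483 = 228 \cdot 345 - 483 = 78660 - 483 = 78177$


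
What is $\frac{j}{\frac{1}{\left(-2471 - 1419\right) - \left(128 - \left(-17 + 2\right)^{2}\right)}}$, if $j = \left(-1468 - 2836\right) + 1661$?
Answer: $10024899$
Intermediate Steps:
$j = -2643$ ($j = -4304 + 1661 = -2643$)
$\frac{j}{\frac{1}{\left(-2471 - 1419\right) - \left(128 - \left(-17 + 2\right)^{2}\right)}} = - \frac{2643}{\frac{1}{\left(-2471 - 1419\right) - \left(128 - \left(-17 + 2\right)^{2}\right)}} = - \frac{2643}{\frac{1}{-3890 - \left(128 - \left(-15\right)^{2}\right)}} = - \frac{2643}{\frac{1}{-3890 + \left(-128 + 225\right)}} = - \frac{2643}{\frac{1}{-3890 + 97}} = - \frac{2643}{\frac{1}{-3793}} = - \frac{2643}{- \frac{1}{3793}} = \left(-2643\right) \left(-3793\right) = 10024899$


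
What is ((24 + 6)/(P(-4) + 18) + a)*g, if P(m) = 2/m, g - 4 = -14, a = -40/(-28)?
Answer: -220/7 ≈ -31.429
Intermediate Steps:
a = 10/7 (a = -40*(-1/28) = 10/7 ≈ 1.4286)
g = -10 (g = 4 - 14 = -10)
((24 + 6)/(P(-4) + 18) + a)*g = ((24 + 6)/(2/(-4) + 18) + 10/7)*(-10) = (30/(2*(-1/4) + 18) + 10/7)*(-10) = (30/(-1/2 + 18) + 10/7)*(-10) = (30/(35/2) + 10/7)*(-10) = (30*(2/35) + 10/7)*(-10) = (12/7 + 10/7)*(-10) = (22/7)*(-10) = -220/7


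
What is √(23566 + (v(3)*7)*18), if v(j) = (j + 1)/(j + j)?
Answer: 5*√946 ≈ 153.79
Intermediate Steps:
v(j) = (1 + j)/(2*j) (v(j) = (1 + j)/((2*j)) = (1 + j)*(1/(2*j)) = (1 + j)/(2*j))
√(23566 + (v(3)*7)*18) = √(23566 + (((½)*(1 + 3)/3)*7)*18) = √(23566 + (((½)*(⅓)*4)*7)*18) = √(23566 + ((⅔)*7)*18) = √(23566 + (14/3)*18) = √(23566 + 84) = √23650 = 5*√946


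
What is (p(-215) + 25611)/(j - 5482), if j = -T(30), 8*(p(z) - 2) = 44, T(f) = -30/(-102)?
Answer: -871029/186398 ≈ -4.6730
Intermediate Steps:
T(f) = 5/17 (T(f) = -30*(-1/102) = 5/17)
p(z) = 15/2 (p(z) = 2 + (⅛)*44 = 2 + 11/2 = 15/2)
j = -5/17 (j = -1*5/17 = -5/17 ≈ -0.29412)
(p(-215) + 25611)/(j - 5482) = (15/2 + 25611)/(-5/17 - 5482) = 51237/(2*(-93199/17)) = (51237/2)*(-17/93199) = -871029/186398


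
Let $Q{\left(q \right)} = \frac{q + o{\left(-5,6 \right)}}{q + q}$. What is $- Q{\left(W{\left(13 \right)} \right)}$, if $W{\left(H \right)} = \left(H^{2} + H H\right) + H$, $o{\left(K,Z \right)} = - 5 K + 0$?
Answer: $- \frac{188}{351} \approx -0.53561$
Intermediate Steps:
$o{\left(K,Z \right)} = - 5 K$
$W{\left(H \right)} = H + 2 H^{2}$ ($W{\left(H \right)} = \left(H^{2} + H^{2}\right) + H = 2 H^{2} + H = H + 2 H^{2}$)
$Q{\left(q \right)} = \frac{25 + q}{2 q}$ ($Q{\left(q \right)} = \frac{q - -25}{q + q} = \frac{q + 25}{2 q} = \left(25 + q\right) \frac{1}{2 q} = \frac{25 + q}{2 q}$)
$- Q{\left(W{\left(13 \right)} \right)} = - \frac{25 + 13 \left(1 + 2 \cdot 13\right)}{2 \cdot 13 \left(1 + 2 \cdot 13\right)} = - \frac{25 + 13 \left(1 + 26\right)}{2 \cdot 13 \left(1 + 26\right)} = - \frac{25 + 13 \cdot 27}{2 \cdot 13 \cdot 27} = - \frac{25 + 351}{2 \cdot 351} = - \frac{376}{2 \cdot 351} = \left(-1\right) \frac{188}{351} = - \frac{188}{351}$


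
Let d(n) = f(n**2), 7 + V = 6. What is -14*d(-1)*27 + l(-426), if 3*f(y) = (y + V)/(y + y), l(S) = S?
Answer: -426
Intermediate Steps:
V = -1 (V = -7 + 6 = -1)
f(y) = (-1 + y)/(6*y) (f(y) = ((y - 1)/(y + y))/3 = ((-1 + y)/((2*y)))/3 = ((-1 + y)*(1/(2*y)))/3 = ((-1 + y)/(2*y))/3 = (-1 + y)/(6*y))
d(n) = (-1 + n**2)/(6*n**2) (d(n) = (-1 + n**2)/(6*(n**2)) = (-1 + n**2)/(6*n**2))
-14*d(-1)*27 + l(-426) = -7*(-1 + (-1)**2)/(3*(-1)**2)*27 - 426 = -7*(-1 + 1)/3*27 - 426 = -7*0/3*27 - 426 = -14*0*27 - 426 = 0*27 - 426 = 0 - 426 = -426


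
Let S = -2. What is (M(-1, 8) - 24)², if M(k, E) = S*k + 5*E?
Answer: 324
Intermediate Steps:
M(k, E) = -2*k + 5*E
(M(-1, 8) - 24)² = ((-2*(-1) + 5*8) - 24)² = ((2 + 40) - 24)² = (42 - 24)² = 18² = 324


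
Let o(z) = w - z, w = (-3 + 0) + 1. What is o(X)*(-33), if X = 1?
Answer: 99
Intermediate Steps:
w = -2 (w = -3 + 1 = -2)
o(z) = -2 - z
o(X)*(-33) = (-2 - 1*1)*(-33) = (-2 - 1)*(-33) = -3*(-33) = 99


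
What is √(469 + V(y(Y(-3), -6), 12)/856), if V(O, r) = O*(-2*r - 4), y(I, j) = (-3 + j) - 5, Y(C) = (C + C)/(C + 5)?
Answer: 2*√1343706/107 ≈ 21.667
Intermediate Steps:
Y(C) = 2*C/(5 + C) (Y(C) = (2*C)/(5 + C) = 2*C/(5 + C))
y(I, j) = -8 + j
V(O, r) = O*(-4 - 2*r)
√(469 + V(y(Y(-3), -6), 12)/856) = √(469 - 2*(-8 - 6)*(2 + 12)/856) = √(469 - 2*(-14)*14*(1/856)) = √(469 + 392*(1/856)) = √(469 + 49/107) = √(50232/107) = 2*√1343706/107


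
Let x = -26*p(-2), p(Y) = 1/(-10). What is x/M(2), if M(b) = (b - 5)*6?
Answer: -13/90 ≈ -0.14444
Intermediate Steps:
p(Y) = -1/10
x = 13/5 (x = -26*(-1/10) = 13/5 ≈ 2.6000)
M(b) = -30 + 6*b (M(b) = (-5 + b)*6 = -30 + 6*b)
x/M(2) = 13/(5*(-30 + 6*2)) = 13/(5*(-30 + 12)) = (13/5)/(-18) = (13/5)*(-1/18) = -13/90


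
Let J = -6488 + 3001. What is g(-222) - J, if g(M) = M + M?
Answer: 3043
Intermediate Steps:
J = -3487
g(M) = 2*M
g(-222) - J = 2*(-222) - 1*(-3487) = -444 + 3487 = 3043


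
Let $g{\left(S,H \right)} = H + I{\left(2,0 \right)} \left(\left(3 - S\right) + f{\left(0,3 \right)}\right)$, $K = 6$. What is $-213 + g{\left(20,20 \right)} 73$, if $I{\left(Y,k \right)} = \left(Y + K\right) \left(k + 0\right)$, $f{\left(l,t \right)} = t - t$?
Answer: $1247$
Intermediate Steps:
$f{\left(l,t \right)} = 0$
$I{\left(Y,k \right)} = k \left(6 + Y\right)$ ($I{\left(Y,k \right)} = \left(Y + 6\right) \left(k + 0\right) = \left(6 + Y\right) k = k \left(6 + Y\right)$)
$g{\left(S,H \right)} = H$ ($g{\left(S,H \right)} = H + 0 \left(6 + 2\right) \left(\left(3 - S\right) + 0\right) = H + 0 \cdot 8 \left(3 - S\right) = H + 0 \left(3 - S\right) = H + 0 = H$)
$-213 + g{\left(20,20 \right)} 73 = -213 + 20 \cdot 73 = -213 + 1460 = 1247$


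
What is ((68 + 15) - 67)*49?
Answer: 784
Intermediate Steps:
((68 + 15) - 67)*49 = (83 - 67)*49 = 16*49 = 784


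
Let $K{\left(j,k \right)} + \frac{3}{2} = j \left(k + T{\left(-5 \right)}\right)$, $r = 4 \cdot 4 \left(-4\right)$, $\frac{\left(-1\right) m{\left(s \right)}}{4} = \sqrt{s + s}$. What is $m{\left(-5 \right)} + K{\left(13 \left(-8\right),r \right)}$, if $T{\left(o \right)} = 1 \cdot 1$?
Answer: $\frac{13101}{2} - 4 i \sqrt{10} \approx 6550.5 - 12.649 i$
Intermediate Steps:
$m{\left(s \right)} = - 4 \sqrt{2} \sqrt{s}$ ($m{\left(s \right)} = - 4 \sqrt{s + s} = - 4 \sqrt{2 s} = - 4 \sqrt{2} \sqrt{s}$)
$T{\left(o \right)} = 1$
$r = -64$ ($r = 16 \left(-4\right) = -64$)
$K{\left(j,k \right)} = - \frac{3}{2} + j \left(1 + k\right)$ ($K{\left(j,k \right)} = - \frac{3}{2} + j \left(k + 1\right) = - \frac{3}{2} + j \left(1 + k\right)$)
$m{\left(-5 \right)} + K{\left(13 \left(-8\right),r \right)} = - 4 \sqrt{2} \sqrt{-5} + \left(- \frac{3}{2} + 13 \left(-8\right) + 13 \left(-8\right) \left(-64\right)\right) = - 4 \sqrt{2} i \sqrt{5} - - \frac{13101}{2} = - 4 i \sqrt{10} - - \frac{13101}{2} = - 4 i \sqrt{10} + \frac{13101}{2} = \frac{13101}{2} - 4 i \sqrt{10}$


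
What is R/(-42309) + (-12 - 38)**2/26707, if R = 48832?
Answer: -1198383724/1129946463 ≈ -1.0606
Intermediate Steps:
R/(-42309) + (-12 - 38)**2/26707 = 48832/(-42309) + (-12 - 38)**2/26707 = 48832*(-1/42309) + (-50)**2*(1/26707) = -48832/42309 + 2500*(1/26707) = -48832/42309 + 2500/26707 = -1198383724/1129946463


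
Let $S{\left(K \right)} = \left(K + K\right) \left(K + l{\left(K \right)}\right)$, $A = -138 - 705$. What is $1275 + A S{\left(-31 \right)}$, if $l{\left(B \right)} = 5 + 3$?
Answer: $-1200843$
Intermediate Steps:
$A = -843$
$l{\left(B \right)} = 8$
$S{\left(K \right)} = 2 K \left(8 + K\right)$ ($S{\left(K \right)} = \left(K + K\right) \left(K + 8\right) = 2 K \left(8 + K\right)$)
$1275 + A S{\left(-31 \right)} = 1275 - 843 \cdot 2 \left(-31\right) \left(8 - 31\right) = 1275 - 843 \cdot 2 \left(-31\right) \left(-23\right) = 1275 - 1202118 = -1200843$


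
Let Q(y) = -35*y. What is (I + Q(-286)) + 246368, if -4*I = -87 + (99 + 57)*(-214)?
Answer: 1058983/4 ≈ 2.6475e+5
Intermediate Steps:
I = 33471/4 (I = -(-87 + (99 + 57)*(-214))/4 = -(-87 + 156*(-214))/4 = -(-87 - 33384)/4 = -¼*(-33471) = 33471/4 ≈ 8367.8)
(I + Q(-286)) + 246368 = (33471/4 - 35*(-286)) + 246368 = (33471/4 + 10010) + 246368 = 73511/4 + 246368 = 1058983/4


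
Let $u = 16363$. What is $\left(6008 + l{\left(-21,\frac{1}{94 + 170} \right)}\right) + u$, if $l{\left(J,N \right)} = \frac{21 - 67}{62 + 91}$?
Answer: $\frac{3422717}{153} \approx 22371.0$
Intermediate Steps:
$l{\left(J,N \right)} = - \frac{46}{153}$
$\left(6008 + l{\left(-21,\frac{1}{94 + 170} \right)}\right) + u = \left(6008 - \frac{46}{153}\right) + 16363 = \frac{919178}{153} + 16363 = \frac{3422717}{153}$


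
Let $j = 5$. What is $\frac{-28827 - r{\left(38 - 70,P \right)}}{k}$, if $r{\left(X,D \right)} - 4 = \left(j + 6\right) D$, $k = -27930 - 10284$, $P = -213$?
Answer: $\frac{1204}{1737} \approx 0.69315$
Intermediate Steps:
$k = -38214$ ($k = -27930 - 10284 = -38214$)
$r{\left(X,D \right)} = 4 + 11 D$ ($r{\left(X,D \right)} = 4 + \left(5 + 6\right) D = 4 + 11 D$)
$\frac{-28827 - r{\left(38 - 70,P \right)}}{k} = \frac{-28827 - \left(4 + 11 \left(-213\right)\right)}{-38214} = \left(-28827 - \left(4 - 2343\right)\right) \left(- \frac{1}{38214}\right) = \left(-28827 - -2339\right) \left(- \frac{1}{38214}\right) = \left(-28827 + 2339\right) \left(- \frac{1}{38214}\right) = \left(-26488\right) \left(- \frac{1}{38214}\right) = \frac{1204}{1737}$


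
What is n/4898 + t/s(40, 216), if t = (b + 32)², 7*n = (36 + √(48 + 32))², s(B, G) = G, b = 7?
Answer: 2913679/411432 + 144*√5/17143 ≈ 7.1006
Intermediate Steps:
n = (36 + 4*√5)²/7 (n = (36 + √(48 + 32))²/7 = (36 + √80)²/7 = (36 + 4*√5)²/7 ≈ 288.57)
t = 1521 (t = (7 + 32)² = 39² = 1521)
n/4898 + t/s(40, 216) = (1376/7 + 288*√5/7)/4898 + 1521/216 = (1376/7 + 288*√5/7)*(1/4898) + 1521*(1/216) = (688/17143 + 144*√5/17143) + 169/24 = 2913679/411432 + 144*√5/17143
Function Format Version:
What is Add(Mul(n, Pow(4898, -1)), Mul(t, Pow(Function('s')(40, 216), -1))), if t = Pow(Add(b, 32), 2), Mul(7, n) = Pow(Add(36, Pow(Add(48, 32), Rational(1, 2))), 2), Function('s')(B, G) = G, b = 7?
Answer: Add(Rational(2913679, 411432), Mul(Rational(144, 17143), Pow(5, Rational(1, 2)))) ≈ 7.1006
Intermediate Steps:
n = Mul(Rational(1, 7), Pow(Add(36, Mul(4, Pow(5, Rational(1, 2)))), 2)) (n = Mul(Rational(1, 7), Pow(Add(36, Pow(Add(48, 32), Rational(1, 2))), 2)) = Mul(Rational(1, 7), Pow(Add(36, Pow(80, Rational(1, 2))), 2)) = Mul(Rational(1, 7), Pow(Add(36, Mul(4, Pow(5, Rational(1, 2)))), 2)) ≈ 288.57)
t = 1521 (t = Pow(Add(7, 32), 2) = Pow(39, 2) = 1521)
Add(Mul(n, Pow(4898, -1)), Mul(t, Pow(Function('s')(40, 216), -1))) = Add(Mul(Add(Rational(1376, 7), Mul(Rational(288, 7), Pow(5, Rational(1, 2)))), Pow(4898, -1)), Mul(1521, Pow(216, -1))) = Add(Mul(Add(Rational(1376, 7), Mul(Rational(288, 7), Pow(5, Rational(1, 2)))), Rational(1, 4898)), Mul(1521, Rational(1, 216))) = Add(Add(Rational(688, 17143), Mul(Rational(144, 17143), Pow(5, Rational(1, 2)))), Rational(169, 24)) = Add(Rational(2913679, 411432), Mul(Rational(144, 17143), Pow(5, Rational(1, 2))))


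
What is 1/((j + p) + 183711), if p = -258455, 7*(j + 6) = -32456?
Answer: -7/555706 ≈ -1.2597e-5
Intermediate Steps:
j = -32498/7 (j = -6 + (1/7)*(-32456) = -6 - 32456/7 = -32498/7 ≈ -4642.6)
1/((j + p) + 183711) = 1/((-32498/7 - 258455) + 183711) = 1/(-1841683/7 + 183711) = 1/(-555706/7) = -7/555706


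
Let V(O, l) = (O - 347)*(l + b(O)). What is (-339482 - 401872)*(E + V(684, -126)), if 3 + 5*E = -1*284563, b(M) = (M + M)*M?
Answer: -1168505749360776/5 ≈ -2.3370e+14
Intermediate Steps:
b(M) = 2*M**2 (b(M) = (2*M)*M = 2*M**2)
V(O, l) = (-347 + O)*(l + 2*O**2) (V(O, l) = (O - 347)*(l + 2*O**2) = (-347 + O)*(l + 2*O**2))
E = -284566/5 (E = -3/5 + (-1*284563)/5 = -3/5 + (1/5)*(-284563) = -3/5 - 284563/5 = -284566/5 ≈ -56913.)
(-339482 - 401872)*(E + V(684, -126)) = (-339482 - 401872)*(-284566/5 + (-694*684**2 - 347*(-126) + 2*684**3 + 684*(-126))) = -741354*(-284566/5 + (-694*467856 + 43722 + 2*320013504 - 86184)) = -741354*(-284566/5 + (-324692064 + 43722 + 640027008 - 86184)) = -741354*(-284566/5 + 315292482) = -741354*1576177844/5 = -1168505749360776/5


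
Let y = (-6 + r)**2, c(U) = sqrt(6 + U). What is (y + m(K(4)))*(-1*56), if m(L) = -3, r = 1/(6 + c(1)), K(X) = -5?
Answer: -1439648/841 - 18816*sqrt(7)/841 ≈ -1771.0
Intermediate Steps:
r = 1/(6 + sqrt(7)) (r = 1/(6 + sqrt(6 + 1)) = 1/(6 + sqrt(7)) ≈ 0.11566)
y = (-168/29 - sqrt(7)/29)**2 (y = (-6 + (6/29 - sqrt(7)/29))**2 = (-168/29 - sqrt(7)/29)**2 ≈ 34.625)
(y + m(K(4)))*(-1*56) = ((28231/841 + 336*sqrt(7)/841) - 3)*(-1*56) = (25708/841 + 336*sqrt(7)/841)*(-56) = -1439648/841 - 18816*sqrt(7)/841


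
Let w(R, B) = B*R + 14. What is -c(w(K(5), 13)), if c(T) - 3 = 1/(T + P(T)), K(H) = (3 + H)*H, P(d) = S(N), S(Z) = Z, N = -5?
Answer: -1588/529 ≈ -3.0019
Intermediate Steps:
P(d) = -5
K(H) = H*(3 + H)
w(R, B) = 14 + B*R
c(T) = 3 + 1/(-5 + T) (c(T) = 3 + 1/(T - 5) = 3 + 1/(-5 + T))
-c(w(K(5), 13)) = -(-14 + 3*(14 + 13*(5*(3 + 5))))/(-5 + (14 + 13*(5*(3 + 5)))) = -(-14 + 3*(14 + 13*(5*8)))/(-5 + (14 + 13*(5*8))) = -(-14 + 3*(14 + 13*40))/(-5 + (14 + 13*40)) = -(-14 + 3*(14 + 520))/(-5 + (14 + 520)) = -(-14 + 3*534)/(-5 + 534) = -(-14 + 1602)/529 = -1588/529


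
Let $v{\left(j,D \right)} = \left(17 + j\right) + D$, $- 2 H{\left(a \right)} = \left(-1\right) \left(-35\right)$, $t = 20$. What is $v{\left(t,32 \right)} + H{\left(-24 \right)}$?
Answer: $\frac{103}{2} \approx 51.5$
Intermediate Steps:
$H{\left(a \right)} = - \frac{35}{2}$ ($H{\left(a \right)} = - \frac{\left(-1\right) \left(-35\right)}{2} = \left(- \frac{1}{2}\right) 35 = - \frac{35}{2}$)
$v{\left(j,D \right)} = 17 + D + j$
$v{\left(t,32 \right)} + H{\left(-24 \right)} = \left(17 + 32 + 20\right) - \frac{35}{2} = 69 - \frac{35}{2} = \frac{103}{2}$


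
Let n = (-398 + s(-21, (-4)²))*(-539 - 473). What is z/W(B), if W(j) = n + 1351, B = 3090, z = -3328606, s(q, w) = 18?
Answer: -3328606/385911 ≈ -8.6253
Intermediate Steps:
n = 384560 (n = (-398 + 18)*(-539 - 473) = -380*(-1012) = 384560)
W(j) = 385911 (W(j) = 384560 + 1351 = 385911)
z/W(B) = -3328606/385911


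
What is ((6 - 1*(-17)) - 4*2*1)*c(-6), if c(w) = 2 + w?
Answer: -60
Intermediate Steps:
((6 - 1*(-17)) - 4*2*1)*c(-6) = ((6 - 1*(-17)) - 4*2*1)*(2 - 6) = ((6 + 17) - 8*1)*(-4) = (23 - 8)*(-4) = 15*(-4) = -60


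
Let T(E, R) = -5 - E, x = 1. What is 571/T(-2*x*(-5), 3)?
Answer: -571/15 ≈ -38.067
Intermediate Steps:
571/T(-2*x*(-5), 3) = 571/(-5 - (-2*1)*(-5)) = 571/(-5 - (-2)*(-5)) = 571/(-5 - 1*10) = 571/(-5 - 10) = 571/(-15) = 571*(-1/15) = -571/15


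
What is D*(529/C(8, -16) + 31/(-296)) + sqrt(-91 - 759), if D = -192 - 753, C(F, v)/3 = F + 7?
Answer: -3258969/296 + 5*I*sqrt(34) ≈ -11010.0 + 29.155*I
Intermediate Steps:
C(F, v) = 21 + 3*F (C(F, v) = 3*(F + 7) = 3*(7 + F) = 21 + 3*F)
D = -945
D*(529/C(8, -16) + 31/(-296)) + sqrt(-91 - 759) = -945*(529/(21 + 3*8) + 31/(-296)) + sqrt(-91 - 759) = -945*(529/(21 + 24) + 31*(-1/296)) + sqrt(-850) = -945*(529/45 - 31/296) + 5*I*sqrt(34) = -945*155189/13320 + 5*I*sqrt(34) = -3258969/296 + 5*I*sqrt(34)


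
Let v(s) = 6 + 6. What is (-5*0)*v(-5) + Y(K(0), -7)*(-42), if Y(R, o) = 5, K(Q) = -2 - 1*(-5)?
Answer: -210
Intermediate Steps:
K(Q) = 3 (K(Q) = -2 + 5 = 3)
v(s) = 12
(-5*0)*v(-5) + Y(K(0), -7)*(-42) = -5*0*12 + 5*(-42) = 0*12 - 210 = 0 - 210 = -210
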